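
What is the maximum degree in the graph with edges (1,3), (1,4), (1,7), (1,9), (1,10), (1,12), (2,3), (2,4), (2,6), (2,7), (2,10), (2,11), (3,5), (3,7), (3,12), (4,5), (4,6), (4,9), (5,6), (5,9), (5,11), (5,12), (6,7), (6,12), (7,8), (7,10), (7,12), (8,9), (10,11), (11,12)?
7 (attained at vertex 7)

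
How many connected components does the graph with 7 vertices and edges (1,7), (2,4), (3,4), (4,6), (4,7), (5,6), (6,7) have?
1 (components: {1, 2, 3, 4, 5, 6, 7})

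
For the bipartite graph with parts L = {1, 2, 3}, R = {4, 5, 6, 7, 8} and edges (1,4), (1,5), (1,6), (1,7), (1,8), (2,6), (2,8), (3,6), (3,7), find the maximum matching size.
3 (matching: (1,8), (2,6), (3,7); upper bound min(|L|,|R|) = min(3,5) = 3)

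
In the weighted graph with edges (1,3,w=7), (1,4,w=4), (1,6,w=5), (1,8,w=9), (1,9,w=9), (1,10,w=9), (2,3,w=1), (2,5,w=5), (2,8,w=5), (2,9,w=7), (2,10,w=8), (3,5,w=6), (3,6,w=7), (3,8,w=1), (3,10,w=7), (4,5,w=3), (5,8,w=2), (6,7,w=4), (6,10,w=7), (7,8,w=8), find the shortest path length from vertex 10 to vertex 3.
7 (path: 10 -> 3; weights 7 = 7)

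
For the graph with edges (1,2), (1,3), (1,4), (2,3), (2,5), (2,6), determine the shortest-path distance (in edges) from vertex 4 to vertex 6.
3 (path: 4 -> 1 -> 2 -> 6, 3 edges)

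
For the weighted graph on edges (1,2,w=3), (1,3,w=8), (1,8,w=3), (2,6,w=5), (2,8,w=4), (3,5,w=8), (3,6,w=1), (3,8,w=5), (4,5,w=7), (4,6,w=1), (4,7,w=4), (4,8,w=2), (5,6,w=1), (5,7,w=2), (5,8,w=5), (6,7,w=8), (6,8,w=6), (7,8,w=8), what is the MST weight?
13 (MST edges: (1,2,w=3), (1,8,w=3), (3,6,w=1), (4,6,w=1), (4,8,w=2), (5,6,w=1), (5,7,w=2); sum of weights 3 + 3 + 1 + 1 + 2 + 1 + 2 = 13)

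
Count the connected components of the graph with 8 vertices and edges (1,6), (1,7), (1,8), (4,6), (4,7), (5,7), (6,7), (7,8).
3 (components: {1, 4, 5, 6, 7, 8}, {2}, {3})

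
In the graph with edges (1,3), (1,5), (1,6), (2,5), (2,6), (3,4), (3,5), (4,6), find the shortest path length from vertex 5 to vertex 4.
2 (path: 5 -> 3 -> 4, 2 edges)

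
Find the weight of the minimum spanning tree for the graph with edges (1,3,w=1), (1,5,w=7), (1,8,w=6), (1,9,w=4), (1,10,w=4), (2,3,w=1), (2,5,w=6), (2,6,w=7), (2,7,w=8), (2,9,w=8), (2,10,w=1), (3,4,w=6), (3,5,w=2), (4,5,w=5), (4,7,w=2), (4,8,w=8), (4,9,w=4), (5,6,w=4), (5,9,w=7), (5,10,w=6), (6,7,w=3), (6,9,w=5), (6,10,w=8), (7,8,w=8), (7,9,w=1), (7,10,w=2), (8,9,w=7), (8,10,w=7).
19 (MST edges: (1,3,w=1), (1,8,w=6), (2,3,w=1), (2,10,w=1), (3,5,w=2), (4,7,w=2), (6,7,w=3), (7,9,w=1), (7,10,w=2); sum of weights 1 + 6 + 1 + 1 + 2 + 2 + 3 + 1 + 2 = 19)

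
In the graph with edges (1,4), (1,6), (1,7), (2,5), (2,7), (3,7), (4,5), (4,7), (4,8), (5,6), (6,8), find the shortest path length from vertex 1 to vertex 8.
2 (path: 1 -> 6 -> 8, 2 edges)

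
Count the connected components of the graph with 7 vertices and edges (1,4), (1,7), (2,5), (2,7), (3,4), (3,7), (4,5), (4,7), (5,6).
1 (components: {1, 2, 3, 4, 5, 6, 7})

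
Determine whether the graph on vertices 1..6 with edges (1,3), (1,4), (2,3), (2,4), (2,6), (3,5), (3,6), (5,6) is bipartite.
No (odd cycle of length 3: 5 -> 3 -> 6 -> 5)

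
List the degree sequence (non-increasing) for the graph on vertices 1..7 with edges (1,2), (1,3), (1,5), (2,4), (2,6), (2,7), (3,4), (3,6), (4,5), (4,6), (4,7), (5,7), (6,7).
[5, 4, 4, 4, 3, 3, 3] (degrees: deg(1)=3, deg(2)=4, deg(3)=3, deg(4)=5, deg(5)=3, deg(6)=4, deg(7)=4)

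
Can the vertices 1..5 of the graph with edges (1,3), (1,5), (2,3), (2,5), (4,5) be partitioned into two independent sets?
Yes. Partition: {1, 2, 4}, {3, 5}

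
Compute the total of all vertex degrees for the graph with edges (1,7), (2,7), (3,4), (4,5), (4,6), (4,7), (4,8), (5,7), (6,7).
18 (handshake: sum of degrees = 2|E| = 2 x 9 = 18)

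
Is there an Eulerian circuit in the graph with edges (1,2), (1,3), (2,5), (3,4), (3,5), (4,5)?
No (2 vertices have odd degree: {3, 5}; Eulerian circuit requires 0)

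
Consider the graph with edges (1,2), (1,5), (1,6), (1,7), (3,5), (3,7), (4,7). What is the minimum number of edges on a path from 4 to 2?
3 (path: 4 -> 7 -> 1 -> 2, 3 edges)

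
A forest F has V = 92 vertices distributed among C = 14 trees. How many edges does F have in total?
78 (Each of the 14 component trees on V_i vertices has V_i - 1 edges; summing gives V - C = 92 - 14 = 78)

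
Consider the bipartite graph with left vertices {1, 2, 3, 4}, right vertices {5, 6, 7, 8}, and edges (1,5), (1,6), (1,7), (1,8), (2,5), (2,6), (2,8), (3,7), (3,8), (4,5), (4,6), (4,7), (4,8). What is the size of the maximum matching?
4 (matching: (1,8), (2,6), (3,7), (4,5); upper bound min(|L|,|R|) = min(4,4) = 4)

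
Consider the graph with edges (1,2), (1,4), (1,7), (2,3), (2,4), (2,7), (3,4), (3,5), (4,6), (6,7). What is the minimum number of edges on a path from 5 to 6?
3 (path: 5 -> 3 -> 4 -> 6, 3 edges)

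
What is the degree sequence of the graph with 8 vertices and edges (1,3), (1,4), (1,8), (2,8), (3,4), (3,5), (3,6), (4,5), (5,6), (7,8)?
[4, 3, 3, 3, 3, 2, 1, 1] (degrees: deg(1)=3, deg(2)=1, deg(3)=4, deg(4)=3, deg(5)=3, deg(6)=2, deg(7)=1, deg(8)=3)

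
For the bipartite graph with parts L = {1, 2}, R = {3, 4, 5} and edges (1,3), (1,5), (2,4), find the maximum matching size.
2 (matching: (1,5), (2,4); upper bound min(|L|,|R|) = min(2,3) = 2)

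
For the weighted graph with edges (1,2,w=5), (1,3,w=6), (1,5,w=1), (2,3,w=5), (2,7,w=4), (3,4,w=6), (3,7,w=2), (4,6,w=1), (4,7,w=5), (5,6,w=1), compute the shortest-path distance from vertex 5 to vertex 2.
6 (path: 5 -> 1 -> 2; weights 1 + 5 = 6)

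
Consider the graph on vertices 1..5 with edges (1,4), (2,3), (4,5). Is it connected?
No, it has 2 components: {1, 4, 5}, {2, 3}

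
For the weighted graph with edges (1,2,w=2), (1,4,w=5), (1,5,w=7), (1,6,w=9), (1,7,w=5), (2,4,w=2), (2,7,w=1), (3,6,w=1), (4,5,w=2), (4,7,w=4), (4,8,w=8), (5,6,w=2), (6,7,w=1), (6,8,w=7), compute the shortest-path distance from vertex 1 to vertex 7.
3 (path: 1 -> 2 -> 7; weights 2 + 1 = 3)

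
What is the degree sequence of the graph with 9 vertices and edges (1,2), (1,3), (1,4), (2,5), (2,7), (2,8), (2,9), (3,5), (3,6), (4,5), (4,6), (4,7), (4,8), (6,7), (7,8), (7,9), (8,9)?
[5, 5, 5, 4, 3, 3, 3, 3, 3] (degrees: deg(1)=3, deg(2)=5, deg(3)=3, deg(4)=5, deg(5)=3, deg(6)=3, deg(7)=5, deg(8)=4, deg(9)=3)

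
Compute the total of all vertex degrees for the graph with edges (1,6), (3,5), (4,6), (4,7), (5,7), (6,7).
12 (handshake: sum of degrees = 2|E| = 2 x 6 = 12)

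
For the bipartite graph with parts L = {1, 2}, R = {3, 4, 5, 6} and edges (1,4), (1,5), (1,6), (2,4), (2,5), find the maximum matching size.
2 (matching: (1,6), (2,5); upper bound min(|L|,|R|) = min(2,4) = 2)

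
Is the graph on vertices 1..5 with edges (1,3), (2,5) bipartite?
Yes. Partition: {1, 2, 4}, {3, 5}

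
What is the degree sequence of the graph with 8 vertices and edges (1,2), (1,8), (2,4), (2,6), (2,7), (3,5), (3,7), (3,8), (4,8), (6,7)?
[4, 3, 3, 3, 2, 2, 2, 1] (degrees: deg(1)=2, deg(2)=4, deg(3)=3, deg(4)=2, deg(5)=1, deg(6)=2, deg(7)=3, deg(8)=3)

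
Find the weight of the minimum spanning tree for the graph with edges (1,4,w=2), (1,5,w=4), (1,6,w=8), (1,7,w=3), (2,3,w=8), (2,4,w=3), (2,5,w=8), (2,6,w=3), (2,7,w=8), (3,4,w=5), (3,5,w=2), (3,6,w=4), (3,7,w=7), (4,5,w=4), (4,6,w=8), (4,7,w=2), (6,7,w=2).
15 (MST edges: (1,4,w=2), (1,5,w=4), (2,4,w=3), (3,5,w=2), (4,7,w=2), (6,7,w=2); sum of weights 2 + 4 + 3 + 2 + 2 + 2 = 15)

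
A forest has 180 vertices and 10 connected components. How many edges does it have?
170 (Each of the 10 component trees on V_i vertices has V_i - 1 edges; summing gives V - C = 180 - 10 = 170)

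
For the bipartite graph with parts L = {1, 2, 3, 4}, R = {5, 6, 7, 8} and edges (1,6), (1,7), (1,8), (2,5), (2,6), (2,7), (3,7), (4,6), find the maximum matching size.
4 (matching: (1,8), (2,5), (3,7), (4,6); upper bound min(|L|,|R|) = min(4,4) = 4)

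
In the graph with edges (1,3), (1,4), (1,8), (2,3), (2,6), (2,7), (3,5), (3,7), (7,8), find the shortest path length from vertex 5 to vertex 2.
2 (path: 5 -> 3 -> 2, 2 edges)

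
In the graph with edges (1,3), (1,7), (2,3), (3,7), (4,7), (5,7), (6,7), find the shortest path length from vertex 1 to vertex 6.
2 (path: 1 -> 7 -> 6, 2 edges)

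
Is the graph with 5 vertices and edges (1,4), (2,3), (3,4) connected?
No, it has 2 components: {1, 2, 3, 4}, {5}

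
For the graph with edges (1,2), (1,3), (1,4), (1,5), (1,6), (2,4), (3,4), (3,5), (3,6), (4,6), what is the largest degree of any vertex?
5 (attained at vertex 1)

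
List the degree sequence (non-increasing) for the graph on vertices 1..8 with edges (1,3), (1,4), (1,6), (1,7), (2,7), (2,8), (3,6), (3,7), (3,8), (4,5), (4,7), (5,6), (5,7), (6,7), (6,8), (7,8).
[7, 5, 4, 4, 4, 3, 3, 2] (degrees: deg(1)=4, deg(2)=2, deg(3)=4, deg(4)=3, deg(5)=3, deg(6)=5, deg(7)=7, deg(8)=4)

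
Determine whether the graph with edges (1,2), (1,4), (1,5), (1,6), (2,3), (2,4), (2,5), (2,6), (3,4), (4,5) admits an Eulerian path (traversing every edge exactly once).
Yes (the graph is connected and exactly 2 vertices have odd degree: {2, 5}; any Eulerian path must start and end at those)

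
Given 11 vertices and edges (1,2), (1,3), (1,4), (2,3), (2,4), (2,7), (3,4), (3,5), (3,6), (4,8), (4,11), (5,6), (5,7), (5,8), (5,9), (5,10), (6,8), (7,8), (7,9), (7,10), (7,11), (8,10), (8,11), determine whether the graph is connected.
Yes (BFS from 1 visits [1, 2, 3, 4, 7, 5, 6, 8, 11, 9, 10] — all 11 vertices reached)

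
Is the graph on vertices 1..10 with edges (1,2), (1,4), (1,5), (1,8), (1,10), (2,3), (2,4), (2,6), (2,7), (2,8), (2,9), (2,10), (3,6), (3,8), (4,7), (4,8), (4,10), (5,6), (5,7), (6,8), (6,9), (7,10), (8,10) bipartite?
No (odd cycle of length 3: 10 -> 1 -> 2 -> 10)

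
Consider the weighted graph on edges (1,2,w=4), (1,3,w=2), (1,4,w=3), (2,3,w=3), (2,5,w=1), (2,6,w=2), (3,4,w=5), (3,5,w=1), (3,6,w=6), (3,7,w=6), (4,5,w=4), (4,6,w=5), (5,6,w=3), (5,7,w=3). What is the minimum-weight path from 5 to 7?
3 (path: 5 -> 7; weights 3 = 3)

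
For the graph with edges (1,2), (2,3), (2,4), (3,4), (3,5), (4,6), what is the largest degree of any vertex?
3 (attained at vertices 2, 3, 4)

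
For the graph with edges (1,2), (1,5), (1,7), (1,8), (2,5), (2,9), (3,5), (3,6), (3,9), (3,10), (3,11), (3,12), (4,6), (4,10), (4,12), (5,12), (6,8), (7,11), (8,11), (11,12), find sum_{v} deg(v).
40 (handshake: sum of degrees = 2|E| = 2 x 20 = 40)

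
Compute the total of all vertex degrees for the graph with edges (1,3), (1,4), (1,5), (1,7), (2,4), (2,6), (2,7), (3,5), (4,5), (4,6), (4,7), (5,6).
24 (handshake: sum of degrees = 2|E| = 2 x 12 = 24)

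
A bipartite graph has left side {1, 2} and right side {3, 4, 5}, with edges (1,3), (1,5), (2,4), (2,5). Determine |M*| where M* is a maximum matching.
2 (matching: (1,5), (2,4); upper bound min(|L|,|R|) = min(2,3) = 2)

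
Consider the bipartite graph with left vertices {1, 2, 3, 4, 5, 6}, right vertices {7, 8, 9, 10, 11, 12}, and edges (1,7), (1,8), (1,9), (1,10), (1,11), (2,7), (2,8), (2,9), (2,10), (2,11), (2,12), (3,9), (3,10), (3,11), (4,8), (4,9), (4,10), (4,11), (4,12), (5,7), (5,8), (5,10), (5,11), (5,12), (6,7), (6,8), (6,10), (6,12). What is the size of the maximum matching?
6 (matching: (1,11), (2,12), (3,10), (4,9), (5,8), (6,7); upper bound min(|L|,|R|) = min(6,6) = 6)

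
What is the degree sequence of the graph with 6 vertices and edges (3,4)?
[1, 1, 0, 0, 0, 0] (degrees: deg(1)=0, deg(2)=0, deg(3)=1, deg(4)=1, deg(5)=0, deg(6)=0)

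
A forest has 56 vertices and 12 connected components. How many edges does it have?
44 (Each of the 12 component trees on V_i vertices has V_i - 1 edges; summing gives V - C = 56 - 12 = 44)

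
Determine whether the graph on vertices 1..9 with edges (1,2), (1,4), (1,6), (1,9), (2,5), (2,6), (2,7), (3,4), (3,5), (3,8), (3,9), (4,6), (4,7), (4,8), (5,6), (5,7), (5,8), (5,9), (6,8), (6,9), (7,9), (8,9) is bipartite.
No (odd cycle of length 3: 4 -> 1 -> 6 -> 4)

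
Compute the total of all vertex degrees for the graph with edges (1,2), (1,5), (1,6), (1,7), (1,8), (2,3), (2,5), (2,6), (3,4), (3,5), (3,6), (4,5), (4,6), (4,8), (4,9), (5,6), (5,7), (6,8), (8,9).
38 (handshake: sum of degrees = 2|E| = 2 x 19 = 38)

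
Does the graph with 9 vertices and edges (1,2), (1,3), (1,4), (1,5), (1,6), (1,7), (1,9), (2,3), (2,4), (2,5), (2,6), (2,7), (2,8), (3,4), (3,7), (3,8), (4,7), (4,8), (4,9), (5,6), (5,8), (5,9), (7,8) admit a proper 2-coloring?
No (odd cycle of length 3: 2 -> 1 -> 3 -> 2)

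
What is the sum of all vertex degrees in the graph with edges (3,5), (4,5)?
4 (handshake: sum of degrees = 2|E| = 2 x 2 = 4)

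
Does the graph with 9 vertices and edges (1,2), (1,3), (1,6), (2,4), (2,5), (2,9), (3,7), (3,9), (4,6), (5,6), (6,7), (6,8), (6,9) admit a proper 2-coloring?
Yes. Partition: {1, 4, 5, 7, 8, 9}, {2, 3, 6}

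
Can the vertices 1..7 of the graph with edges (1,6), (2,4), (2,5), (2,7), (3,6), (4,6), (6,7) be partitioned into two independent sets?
Yes. Partition: {1, 3, 4, 5, 7}, {2, 6}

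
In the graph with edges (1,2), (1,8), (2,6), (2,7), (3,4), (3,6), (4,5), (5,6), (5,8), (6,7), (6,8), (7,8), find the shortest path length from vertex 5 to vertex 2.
2 (path: 5 -> 6 -> 2, 2 edges)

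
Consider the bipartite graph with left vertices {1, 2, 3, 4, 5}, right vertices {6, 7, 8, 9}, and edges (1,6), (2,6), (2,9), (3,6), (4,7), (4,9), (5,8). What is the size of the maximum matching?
4 (matching: (1,6), (2,9), (4,7), (5,8); upper bound min(|L|,|R|) = min(5,4) = 4)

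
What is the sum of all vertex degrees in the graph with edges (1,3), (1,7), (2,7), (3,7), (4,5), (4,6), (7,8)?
14 (handshake: sum of degrees = 2|E| = 2 x 7 = 14)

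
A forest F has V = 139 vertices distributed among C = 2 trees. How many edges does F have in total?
137 (Each of the 2 component trees on V_i vertices has V_i - 1 edges; summing gives V - C = 139 - 2 = 137)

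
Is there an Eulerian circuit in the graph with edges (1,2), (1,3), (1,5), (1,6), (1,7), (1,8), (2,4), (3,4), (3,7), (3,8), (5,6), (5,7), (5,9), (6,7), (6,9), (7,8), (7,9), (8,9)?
Yes (the graph is connected and all 9 vertices have even degree)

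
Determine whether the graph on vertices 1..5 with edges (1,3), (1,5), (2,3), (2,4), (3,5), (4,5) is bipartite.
No (odd cycle of length 3: 5 -> 1 -> 3 -> 5)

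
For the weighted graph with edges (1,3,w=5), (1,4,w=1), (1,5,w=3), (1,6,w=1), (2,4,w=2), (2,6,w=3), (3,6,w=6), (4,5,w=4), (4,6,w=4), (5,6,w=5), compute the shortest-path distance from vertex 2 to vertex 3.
8 (path: 2 -> 4 -> 1 -> 3; weights 2 + 1 + 5 = 8)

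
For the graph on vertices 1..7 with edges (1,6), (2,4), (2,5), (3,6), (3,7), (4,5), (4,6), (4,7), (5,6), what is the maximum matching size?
3 (matching: (1,6), (2,5), (4,7); upper bound floor(n/2) = floor(7/2) = 3)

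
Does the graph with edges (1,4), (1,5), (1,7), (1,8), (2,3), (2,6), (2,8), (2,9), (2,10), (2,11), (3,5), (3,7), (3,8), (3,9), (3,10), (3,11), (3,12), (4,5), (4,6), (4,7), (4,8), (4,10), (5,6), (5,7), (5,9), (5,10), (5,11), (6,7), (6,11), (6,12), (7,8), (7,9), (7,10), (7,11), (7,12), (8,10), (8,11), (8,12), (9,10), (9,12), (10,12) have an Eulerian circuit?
Yes (the graph is connected and all 12 vertices have even degree)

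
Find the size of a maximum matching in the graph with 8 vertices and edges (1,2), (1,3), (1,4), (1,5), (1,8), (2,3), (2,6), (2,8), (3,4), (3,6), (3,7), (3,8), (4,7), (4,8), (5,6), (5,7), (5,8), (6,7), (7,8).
4 (matching: (1,3), (2,6), (4,7), (5,8); upper bound floor(n/2) = floor(8/2) = 4)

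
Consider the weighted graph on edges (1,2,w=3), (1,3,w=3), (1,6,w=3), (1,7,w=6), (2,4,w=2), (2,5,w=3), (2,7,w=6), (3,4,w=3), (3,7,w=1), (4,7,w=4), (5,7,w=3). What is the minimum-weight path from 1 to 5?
6 (path: 1 -> 2 -> 5; weights 3 + 3 = 6)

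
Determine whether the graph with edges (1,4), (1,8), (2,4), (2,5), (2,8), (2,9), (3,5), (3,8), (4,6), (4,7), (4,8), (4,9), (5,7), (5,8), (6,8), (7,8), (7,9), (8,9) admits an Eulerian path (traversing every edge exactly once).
Yes — and in fact it has an Eulerian circuit (the graph is connected and all 9 vertices have even degree)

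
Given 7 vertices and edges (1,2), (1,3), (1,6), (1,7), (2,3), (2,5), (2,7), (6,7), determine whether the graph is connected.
No, it has 2 components: {1, 2, 3, 5, 6, 7}, {4}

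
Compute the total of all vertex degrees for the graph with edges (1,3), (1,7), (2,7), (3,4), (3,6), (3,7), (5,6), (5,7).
16 (handshake: sum of degrees = 2|E| = 2 x 8 = 16)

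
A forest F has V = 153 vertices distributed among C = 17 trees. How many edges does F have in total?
136 (Each of the 17 component trees on V_i vertices has V_i - 1 edges; summing gives V - C = 153 - 17 = 136)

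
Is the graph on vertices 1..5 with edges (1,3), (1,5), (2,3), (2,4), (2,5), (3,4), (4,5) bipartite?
No (odd cycle of length 3: 4 -> 3 -> 2 -> 4)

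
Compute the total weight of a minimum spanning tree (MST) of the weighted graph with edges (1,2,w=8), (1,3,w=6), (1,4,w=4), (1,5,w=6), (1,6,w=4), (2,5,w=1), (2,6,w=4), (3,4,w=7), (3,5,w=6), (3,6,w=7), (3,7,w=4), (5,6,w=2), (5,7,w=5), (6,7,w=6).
20 (MST edges: (1,4,w=4), (1,6,w=4), (2,5,w=1), (3,7,w=4), (5,6,w=2), (5,7,w=5); sum of weights 4 + 4 + 1 + 4 + 2 + 5 = 20)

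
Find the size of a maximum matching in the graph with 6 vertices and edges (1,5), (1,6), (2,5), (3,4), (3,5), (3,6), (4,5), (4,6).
3 (matching: (1,6), (2,5), (3,4); upper bound floor(n/2) = floor(6/2) = 3)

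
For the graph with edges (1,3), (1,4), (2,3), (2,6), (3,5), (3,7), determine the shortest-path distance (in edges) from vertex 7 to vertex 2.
2 (path: 7 -> 3 -> 2, 2 edges)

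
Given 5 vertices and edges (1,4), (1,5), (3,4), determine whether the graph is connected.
No, it has 2 components: {1, 3, 4, 5}, {2}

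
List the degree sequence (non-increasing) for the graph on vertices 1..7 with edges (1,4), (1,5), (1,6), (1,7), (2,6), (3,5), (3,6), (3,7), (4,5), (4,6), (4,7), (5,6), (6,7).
[6, 4, 4, 4, 4, 3, 1] (degrees: deg(1)=4, deg(2)=1, deg(3)=3, deg(4)=4, deg(5)=4, deg(6)=6, deg(7)=4)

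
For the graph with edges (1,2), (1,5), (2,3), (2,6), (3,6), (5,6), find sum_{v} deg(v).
12 (handshake: sum of degrees = 2|E| = 2 x 6 = 12)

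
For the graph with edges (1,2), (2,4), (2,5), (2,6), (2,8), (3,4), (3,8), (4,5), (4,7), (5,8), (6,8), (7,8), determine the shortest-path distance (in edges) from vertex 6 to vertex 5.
2 (path: 6 -> 2 -> 5, 2 edges)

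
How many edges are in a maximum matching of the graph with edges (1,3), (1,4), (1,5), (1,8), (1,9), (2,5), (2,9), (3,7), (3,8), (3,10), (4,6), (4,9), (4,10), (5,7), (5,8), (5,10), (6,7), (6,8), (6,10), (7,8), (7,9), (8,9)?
5 (matching: (1,4), (2,5), (3,7), (6,10), (8,9); upper bound floor(n/2) = floor(10/2) = 5)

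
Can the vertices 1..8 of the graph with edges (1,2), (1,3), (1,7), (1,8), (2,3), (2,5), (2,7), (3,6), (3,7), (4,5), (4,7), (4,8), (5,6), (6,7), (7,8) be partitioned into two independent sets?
No (odd cycle of length 3: 8 -> 1 -> 7 -> 8)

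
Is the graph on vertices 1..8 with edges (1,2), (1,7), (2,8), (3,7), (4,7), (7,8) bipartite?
Yes. Partition: {1, 3, 4, 5, 6, 8}, {2, 7}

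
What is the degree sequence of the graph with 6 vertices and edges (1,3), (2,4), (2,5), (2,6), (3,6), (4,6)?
[3, 3, 2, 2, 1, 1] (degrees: deg(1)=1, deg(2)=3, deg(3)=2, deg(4)=2, deg(5)=1, deg(6)=3)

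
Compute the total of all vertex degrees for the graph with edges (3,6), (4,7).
4 (handshake: sum of degrees = 2|E| = 2 x 2 = 4)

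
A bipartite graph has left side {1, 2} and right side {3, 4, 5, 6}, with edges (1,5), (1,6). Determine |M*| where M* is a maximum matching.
1 (matching: (1,6); upper bound min(|L|,|R|) = min(2,4) = 2)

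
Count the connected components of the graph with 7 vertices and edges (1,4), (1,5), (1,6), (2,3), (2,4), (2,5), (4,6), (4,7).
1 (components: {1, 2, 3, 4, 5, 6, 7})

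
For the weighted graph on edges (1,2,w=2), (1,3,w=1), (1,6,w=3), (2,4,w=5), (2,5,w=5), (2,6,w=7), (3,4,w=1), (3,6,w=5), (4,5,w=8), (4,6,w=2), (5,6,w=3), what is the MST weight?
9 (MST edges: (1,2,w=2), (1,3,w=1), (3,4,w=1), (4,6,w=2), (5,6,w=3); sum of weights 2 + 1 + 1 + 2 + 3 = 9)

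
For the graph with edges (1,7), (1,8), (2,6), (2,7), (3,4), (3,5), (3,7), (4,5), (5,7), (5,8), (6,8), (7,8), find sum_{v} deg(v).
24 (handshake: sum of degrees = 2|E| = 2 x 12 = 24)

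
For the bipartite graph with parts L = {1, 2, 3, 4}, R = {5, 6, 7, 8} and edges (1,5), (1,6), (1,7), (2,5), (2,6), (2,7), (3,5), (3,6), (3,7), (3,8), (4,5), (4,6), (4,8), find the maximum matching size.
4 (matching: (1,7), (2,6), (3,8), (4,5); upper bound min(|L|,|R|) = min(4,4) = 4)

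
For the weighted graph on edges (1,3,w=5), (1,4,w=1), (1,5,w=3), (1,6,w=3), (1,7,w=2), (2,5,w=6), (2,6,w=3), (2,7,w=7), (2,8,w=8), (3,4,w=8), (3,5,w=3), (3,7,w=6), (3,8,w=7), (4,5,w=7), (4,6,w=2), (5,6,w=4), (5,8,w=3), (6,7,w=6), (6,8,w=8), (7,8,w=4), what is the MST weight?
17 (MST edges: (1,4,w=1), (1,5,w=3), (1,7,w=2), (2,6,w=3), (3,5,w=3), (4,6,w=2), (5,8,w=3); sum of weights 1 + 3 + 2 + 3 + 3 + 2 + 3 = 17)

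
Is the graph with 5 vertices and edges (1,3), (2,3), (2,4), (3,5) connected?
Yes (BFS from 1 visits [1, 3, 2, 5, 4] — all 5 vertices reached)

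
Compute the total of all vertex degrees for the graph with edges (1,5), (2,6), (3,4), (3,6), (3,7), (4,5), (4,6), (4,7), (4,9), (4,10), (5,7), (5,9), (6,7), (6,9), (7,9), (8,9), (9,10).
34 (handshake: sum of degrees = 2|E| = 2 x 17 = 34)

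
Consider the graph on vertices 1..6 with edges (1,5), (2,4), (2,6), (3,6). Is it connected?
No, it has 2 components: {1, 5}, {2, 3, 4, 6}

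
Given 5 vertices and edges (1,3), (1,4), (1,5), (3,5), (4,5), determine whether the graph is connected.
No, it has 2 components: {1, 3, 4, 5}, {2}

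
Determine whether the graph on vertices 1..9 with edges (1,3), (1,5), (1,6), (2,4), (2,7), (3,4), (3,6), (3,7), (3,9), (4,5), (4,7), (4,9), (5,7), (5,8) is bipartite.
No (odd cycle of length 3: 6 -> 1 -> 3 -> 6)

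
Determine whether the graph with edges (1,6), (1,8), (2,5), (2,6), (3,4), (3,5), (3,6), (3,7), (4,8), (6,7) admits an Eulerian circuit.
Yes (the graph is connected and all 8 vertices have even degree)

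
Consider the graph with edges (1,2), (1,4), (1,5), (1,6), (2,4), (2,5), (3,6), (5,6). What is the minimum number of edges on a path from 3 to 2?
3 (path: 3 -> 6 -> 1 -> 2, 3 edges)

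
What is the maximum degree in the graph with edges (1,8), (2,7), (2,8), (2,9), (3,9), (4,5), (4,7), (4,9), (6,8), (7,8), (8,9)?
5 (attained at vertex 8)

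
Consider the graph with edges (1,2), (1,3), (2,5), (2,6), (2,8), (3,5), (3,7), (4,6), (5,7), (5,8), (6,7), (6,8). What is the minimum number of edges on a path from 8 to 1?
2 (path: 8 -> 2 -> 1, 2 edges)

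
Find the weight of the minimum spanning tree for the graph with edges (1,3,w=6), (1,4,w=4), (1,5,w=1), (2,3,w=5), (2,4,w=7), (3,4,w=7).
16 (MST edges: (1,3,w=6), (1,4,w=4), (1,5,w=1), (2,3,w=5); sum of weights 6 + 4 + 1 + 5 = 16)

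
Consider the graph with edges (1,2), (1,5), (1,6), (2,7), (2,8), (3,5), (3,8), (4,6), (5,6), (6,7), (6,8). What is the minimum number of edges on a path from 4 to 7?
2 (path: 4 -> 6 -> 7, 2 edges)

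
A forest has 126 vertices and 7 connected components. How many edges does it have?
119 (Each of the 7 component trees on V_i vertices has V_i - 1 edges; summing gives V - C = 126 - 7 = 119)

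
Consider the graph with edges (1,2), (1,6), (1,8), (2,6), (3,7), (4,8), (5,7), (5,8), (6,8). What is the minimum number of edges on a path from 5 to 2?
3 (path: 5 -> 8 -> 6 -> 2, 3 edges)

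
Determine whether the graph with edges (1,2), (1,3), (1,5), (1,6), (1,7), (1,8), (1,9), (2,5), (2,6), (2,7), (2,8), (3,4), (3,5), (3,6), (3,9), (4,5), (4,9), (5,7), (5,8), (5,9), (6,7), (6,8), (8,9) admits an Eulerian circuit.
No (8 vertices have odd degree: {1, 2, 3, 4, 5, 6, 8, 9}; Eulerian circuit requires 0)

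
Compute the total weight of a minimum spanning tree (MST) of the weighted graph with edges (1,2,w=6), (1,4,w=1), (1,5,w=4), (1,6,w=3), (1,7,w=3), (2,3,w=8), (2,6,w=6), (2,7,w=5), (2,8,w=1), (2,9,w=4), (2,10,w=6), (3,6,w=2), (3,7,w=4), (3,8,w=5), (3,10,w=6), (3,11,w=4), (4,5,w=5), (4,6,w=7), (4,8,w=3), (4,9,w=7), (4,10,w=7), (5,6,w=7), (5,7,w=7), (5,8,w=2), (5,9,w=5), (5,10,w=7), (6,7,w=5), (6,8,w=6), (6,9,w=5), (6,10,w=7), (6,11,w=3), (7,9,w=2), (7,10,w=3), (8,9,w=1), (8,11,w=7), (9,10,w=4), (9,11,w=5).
21 (MST edges: (1,4,w=1), (1,6,w=3), (1,7,w=3), (2,8,w=1), (3,6,w=2), (5,8,w=2), (6,11,w=3), (7,9,w=2), (7,10,w=3), (8,9,w=1); sum of weights 1 + 3 + 3 + 1 + 2 + 2 + 3 + 2 + 3 + 1 = 21)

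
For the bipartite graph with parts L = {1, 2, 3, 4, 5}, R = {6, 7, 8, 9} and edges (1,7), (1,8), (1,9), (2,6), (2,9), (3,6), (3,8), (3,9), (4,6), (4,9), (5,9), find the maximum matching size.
4 (matching: (1,7), (2,9), (3,8), (4,6); upper bound min(|L|,|R|) = min(5,4) = 4)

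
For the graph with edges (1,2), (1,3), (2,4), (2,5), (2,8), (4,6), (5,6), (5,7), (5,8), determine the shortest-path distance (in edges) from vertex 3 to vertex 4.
3 (path: 3 -> 1 -> 2 -> 4, 3 edges)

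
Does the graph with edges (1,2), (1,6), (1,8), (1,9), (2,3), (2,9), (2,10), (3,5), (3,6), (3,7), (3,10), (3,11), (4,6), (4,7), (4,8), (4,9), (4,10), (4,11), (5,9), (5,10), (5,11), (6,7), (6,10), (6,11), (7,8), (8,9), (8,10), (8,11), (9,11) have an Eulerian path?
Yes — and in fact it has an Eulerian circuit (the graph is connected and all 11 vertices have even degree)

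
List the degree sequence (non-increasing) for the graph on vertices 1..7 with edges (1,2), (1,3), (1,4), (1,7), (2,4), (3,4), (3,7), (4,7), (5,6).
[4, 4, 3, 3, 2, 1, 1] (degrees: deg(1)=4, deg(2)=2, deg(3)=3, deg(4)=4, deg(5)=1, deg(6)=1, deg(7)=3)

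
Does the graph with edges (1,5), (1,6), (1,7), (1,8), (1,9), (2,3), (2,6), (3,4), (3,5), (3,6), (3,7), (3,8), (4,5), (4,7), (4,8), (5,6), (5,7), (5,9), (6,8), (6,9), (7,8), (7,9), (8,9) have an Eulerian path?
Yes (the graph is connected and exactly 2 vertices have odd degree: {1, 9}; any Eulerian path must start and end at those)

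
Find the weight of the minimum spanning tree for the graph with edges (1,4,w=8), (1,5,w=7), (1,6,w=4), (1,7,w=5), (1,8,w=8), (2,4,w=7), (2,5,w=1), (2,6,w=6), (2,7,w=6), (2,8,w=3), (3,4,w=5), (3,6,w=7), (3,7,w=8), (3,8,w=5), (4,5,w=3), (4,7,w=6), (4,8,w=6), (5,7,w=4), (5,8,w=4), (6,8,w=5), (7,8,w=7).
25 (MST edges: (1,6,w=4), (1,7,w=5), (2,5,w=1), (2,8,w=3), (3,4,w=5), (4,5,w=3), (5,7,w=4); sum of weights 4 + 5 + 1 + 3 + 5 + 3 + 4 = 25)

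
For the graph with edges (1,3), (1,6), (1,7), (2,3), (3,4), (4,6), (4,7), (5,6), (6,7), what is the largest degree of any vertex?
4 (attained at vertex 6)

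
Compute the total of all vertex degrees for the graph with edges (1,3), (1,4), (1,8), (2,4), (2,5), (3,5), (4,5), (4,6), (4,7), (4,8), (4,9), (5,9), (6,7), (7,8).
28 (handshake: sum of degrees = 2|E| = 2 x 14 = 28)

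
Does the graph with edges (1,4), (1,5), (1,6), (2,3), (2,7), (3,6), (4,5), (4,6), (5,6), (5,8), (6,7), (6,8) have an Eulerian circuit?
No (2 vertices have odd degree: {1, 4}; Eulerian circuit requires 0)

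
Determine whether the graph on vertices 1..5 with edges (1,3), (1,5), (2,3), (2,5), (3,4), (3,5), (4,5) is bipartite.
No (odd cycle of length 3: 5 -> 1 -> 3 -> 5)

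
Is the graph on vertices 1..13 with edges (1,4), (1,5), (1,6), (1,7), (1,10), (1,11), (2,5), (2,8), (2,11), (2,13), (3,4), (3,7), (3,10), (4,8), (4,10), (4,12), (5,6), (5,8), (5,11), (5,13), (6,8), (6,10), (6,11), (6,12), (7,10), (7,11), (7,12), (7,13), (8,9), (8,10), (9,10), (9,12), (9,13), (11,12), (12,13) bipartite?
No (odd cycle of length 3: 7 -> 1 -> 10 -> 7)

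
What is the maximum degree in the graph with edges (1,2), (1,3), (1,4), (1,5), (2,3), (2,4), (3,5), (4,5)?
4 (attained at vertex 1)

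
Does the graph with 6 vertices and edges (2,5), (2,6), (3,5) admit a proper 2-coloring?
Yes. Partition: {1, 2, 3, 4}, {5, 6}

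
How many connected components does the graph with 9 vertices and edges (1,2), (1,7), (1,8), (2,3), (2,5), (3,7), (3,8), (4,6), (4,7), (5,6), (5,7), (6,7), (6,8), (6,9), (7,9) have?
1 (components: {1, 2, 3, 4, 5, 6, 7, 8, 9})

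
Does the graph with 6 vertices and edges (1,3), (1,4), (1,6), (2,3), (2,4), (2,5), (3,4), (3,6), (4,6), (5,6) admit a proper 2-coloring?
No (odd cycle of length 3: 3 -> 1 -> 4 -> 3)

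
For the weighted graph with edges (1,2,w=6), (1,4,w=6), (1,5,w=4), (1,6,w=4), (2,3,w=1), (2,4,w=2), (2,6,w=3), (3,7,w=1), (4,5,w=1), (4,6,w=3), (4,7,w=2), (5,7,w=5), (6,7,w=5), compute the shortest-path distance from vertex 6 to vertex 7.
5 (path: 6 -> 7; weights 5 = 5)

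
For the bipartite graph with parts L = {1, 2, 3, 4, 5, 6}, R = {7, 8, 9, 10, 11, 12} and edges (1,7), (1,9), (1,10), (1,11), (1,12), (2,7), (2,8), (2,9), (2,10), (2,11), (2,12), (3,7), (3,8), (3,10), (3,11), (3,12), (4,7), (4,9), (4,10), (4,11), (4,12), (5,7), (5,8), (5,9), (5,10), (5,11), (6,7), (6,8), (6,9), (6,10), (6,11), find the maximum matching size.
6 (matching: (1,12), (2,11), (3,10), (4,9), (5,8), (6,7); upper bound min(|L|,|R|) = min(6,6) = 6)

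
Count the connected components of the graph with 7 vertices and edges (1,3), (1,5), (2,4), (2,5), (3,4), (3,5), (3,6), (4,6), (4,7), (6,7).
1 (components: {1, 2, 3, 4, 5, 6, 7})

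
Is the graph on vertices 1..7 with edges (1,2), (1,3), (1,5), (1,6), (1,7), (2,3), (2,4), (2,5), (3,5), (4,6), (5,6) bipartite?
No (odd cycle of length 3: 3 -> 1 -> 5 -> 3)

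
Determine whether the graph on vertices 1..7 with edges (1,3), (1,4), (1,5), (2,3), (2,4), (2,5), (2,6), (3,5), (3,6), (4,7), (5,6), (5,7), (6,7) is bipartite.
No (odd cycle of length 3: 3 -> 1 -> 5 -> 3)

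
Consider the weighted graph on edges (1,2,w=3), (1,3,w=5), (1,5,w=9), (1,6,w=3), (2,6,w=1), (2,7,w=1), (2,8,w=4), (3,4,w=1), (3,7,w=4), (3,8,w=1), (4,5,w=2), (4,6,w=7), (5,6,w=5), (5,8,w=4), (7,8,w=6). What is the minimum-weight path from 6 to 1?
3 (path: 6 -> 1; weights 3 = 3)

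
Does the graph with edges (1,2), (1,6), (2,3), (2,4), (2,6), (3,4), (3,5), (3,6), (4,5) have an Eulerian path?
Yes (the graph is connected and exactly 2 vertices have odd degree: {4, 6}; any Eulerian path must start and end at those)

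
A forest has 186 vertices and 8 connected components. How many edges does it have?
178 (Each of the 8 component trees on V_i vertices has V_i - 1 edges; summing gives V - C = 186 - 8 = 178)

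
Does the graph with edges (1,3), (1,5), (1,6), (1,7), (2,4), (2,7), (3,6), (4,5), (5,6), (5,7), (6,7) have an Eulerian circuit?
Yes (the graph is connected and all 7 vertices have even degree)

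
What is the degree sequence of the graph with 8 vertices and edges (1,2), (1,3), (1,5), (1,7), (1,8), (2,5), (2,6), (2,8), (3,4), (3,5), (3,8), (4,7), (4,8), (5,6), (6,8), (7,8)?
[6, 5, 4, 4, 4, 3, 3, 3] (degrees: deg(1)=5, deg(2)=4, deg(3)=4, deg(4)=3, deg(5)=4, deg(6)=3, deg(7)=3, deg(8)=6)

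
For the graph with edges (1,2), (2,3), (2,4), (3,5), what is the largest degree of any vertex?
3 (attained at vertex 2)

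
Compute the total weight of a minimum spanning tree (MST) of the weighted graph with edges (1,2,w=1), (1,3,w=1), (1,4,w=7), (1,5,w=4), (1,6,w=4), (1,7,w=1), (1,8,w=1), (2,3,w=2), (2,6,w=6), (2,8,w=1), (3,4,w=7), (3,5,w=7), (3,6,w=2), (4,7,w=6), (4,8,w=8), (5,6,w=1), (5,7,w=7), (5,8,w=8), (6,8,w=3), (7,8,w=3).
13 (MST edges: (1,2,w=1), (1,3,w=1), (1,7,w=1), (1,8,w=1), (3,6,w=2), (4,7,w=6), (5,6,w=1); sum of weights 1 + 1 + 1 + 1 + 2 + 6 + 1 = 13)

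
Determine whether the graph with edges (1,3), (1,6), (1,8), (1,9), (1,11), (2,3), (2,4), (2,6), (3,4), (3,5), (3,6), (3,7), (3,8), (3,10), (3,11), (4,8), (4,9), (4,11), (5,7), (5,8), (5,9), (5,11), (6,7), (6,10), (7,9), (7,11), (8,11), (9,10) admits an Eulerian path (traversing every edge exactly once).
No (10 vertices have odd degree: {1, 2, 3, 4, 5, 6, 7, 8, 9, 10}; Eulerian path requires 0 or 2)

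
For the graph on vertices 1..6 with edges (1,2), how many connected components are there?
5 (components: {1, 2}, {3}, {4}, {5}, {6})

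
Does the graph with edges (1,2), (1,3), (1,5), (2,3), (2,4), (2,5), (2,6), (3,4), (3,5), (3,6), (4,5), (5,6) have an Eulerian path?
No (6 vertices have odd degree: {1, 2, 3, 4, 5, 6}; Eulerian path requires 0 or 2)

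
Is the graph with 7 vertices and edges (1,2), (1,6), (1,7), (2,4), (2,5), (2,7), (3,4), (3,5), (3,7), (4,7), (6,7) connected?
Yes (BFS from 1 visits [1, 2, 6, 7, 4, 5, 3] — all 7 vertices reached)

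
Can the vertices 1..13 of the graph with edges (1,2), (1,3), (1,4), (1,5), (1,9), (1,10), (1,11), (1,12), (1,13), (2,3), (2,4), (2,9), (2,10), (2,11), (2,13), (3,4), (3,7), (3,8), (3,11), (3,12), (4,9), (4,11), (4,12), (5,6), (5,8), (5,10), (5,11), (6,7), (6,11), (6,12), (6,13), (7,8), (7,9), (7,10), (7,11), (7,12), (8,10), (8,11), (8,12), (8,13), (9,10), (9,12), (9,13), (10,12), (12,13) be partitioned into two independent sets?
No (odd cycle of length 3: 11 -> 1 -> 2 -> 11)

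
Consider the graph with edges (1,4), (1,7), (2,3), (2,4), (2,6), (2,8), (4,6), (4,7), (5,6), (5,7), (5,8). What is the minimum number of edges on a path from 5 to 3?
3 (path: 5 -> 8 -> 2 -> 3, 3 edges)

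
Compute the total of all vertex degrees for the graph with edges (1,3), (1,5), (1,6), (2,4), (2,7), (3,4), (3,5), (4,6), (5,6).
18 (handshake: sum of degrees = 2|E| = 2 x 9 = 18)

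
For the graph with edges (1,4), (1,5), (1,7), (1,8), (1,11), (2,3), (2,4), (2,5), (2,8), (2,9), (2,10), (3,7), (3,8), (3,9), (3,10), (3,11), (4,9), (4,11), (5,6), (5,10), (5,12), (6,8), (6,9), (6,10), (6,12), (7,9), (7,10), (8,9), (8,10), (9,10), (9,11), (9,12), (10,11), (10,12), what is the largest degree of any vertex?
9 (attained at vertices 9, 10)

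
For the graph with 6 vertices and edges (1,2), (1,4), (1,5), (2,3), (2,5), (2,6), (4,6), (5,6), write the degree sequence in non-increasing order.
[4, 3, 3, 3, 2, 1] (degrees: deg(1)=3, deg(2)=4, deg(3)=1, deg(4)=2, deg(5)=3, deg(6)=3)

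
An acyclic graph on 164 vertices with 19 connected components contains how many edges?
145 (Each of the 19 component trees on V_i vertices has V_i - 1 edges; summing gives V - C = 164 - 19 = 145)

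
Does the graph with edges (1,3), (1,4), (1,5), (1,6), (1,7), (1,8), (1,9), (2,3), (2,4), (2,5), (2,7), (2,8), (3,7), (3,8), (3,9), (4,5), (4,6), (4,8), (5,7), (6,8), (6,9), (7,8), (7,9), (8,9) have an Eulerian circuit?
No (6 vertices have odd degree: {1, 2, 3, 4, 8, 9}; Eulerian circuit requires 0)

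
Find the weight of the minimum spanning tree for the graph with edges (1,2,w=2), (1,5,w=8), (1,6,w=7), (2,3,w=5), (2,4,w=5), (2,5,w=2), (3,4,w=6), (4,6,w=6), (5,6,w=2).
16 (MST edges: (1,2,w=2), (2,3,w=5), (2,4,w=5), (2,5,w=2), (5,6,w=2); sum of weights 2 + 5 + 5 + 2 + 2 = 16)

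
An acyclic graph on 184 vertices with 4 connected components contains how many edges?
180 (Each of the 4 component trees on V_i vertices has V_i - 1 edges; summing gives V - C = 184 - 4 = 180)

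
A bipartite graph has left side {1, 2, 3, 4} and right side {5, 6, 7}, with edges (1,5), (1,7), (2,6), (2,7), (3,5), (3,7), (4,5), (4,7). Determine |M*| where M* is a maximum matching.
3 (matching: (1,7), (2,6), (3,5); upper bound min(|L|,|R|) = min(4,3) = 3)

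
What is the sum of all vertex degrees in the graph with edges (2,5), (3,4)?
4 (handshake: sum of degrees = 2|E| = 2 x 2 = 4)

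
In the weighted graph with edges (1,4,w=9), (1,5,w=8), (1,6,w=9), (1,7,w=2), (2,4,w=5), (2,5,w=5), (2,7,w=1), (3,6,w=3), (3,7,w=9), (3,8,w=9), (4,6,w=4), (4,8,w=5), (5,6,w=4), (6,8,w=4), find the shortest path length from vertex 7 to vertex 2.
1 (path: 7 -> 2; weights 1 = 1)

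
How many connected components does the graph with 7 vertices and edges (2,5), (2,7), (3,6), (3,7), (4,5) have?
2 (components: {1}, {2, 3, 4, 5, 6, 7})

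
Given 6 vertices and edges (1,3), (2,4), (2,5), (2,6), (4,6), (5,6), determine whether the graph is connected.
No, it has 2 components: {1, 3}, {2, 4, 5, 6}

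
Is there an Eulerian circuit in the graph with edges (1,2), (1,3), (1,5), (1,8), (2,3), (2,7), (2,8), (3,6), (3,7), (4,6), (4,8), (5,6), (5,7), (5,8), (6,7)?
Yes (the graph is connected and all 8 vertices have even degree)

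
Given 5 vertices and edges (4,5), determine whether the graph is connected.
No, it has 4 components: {1}, {2}, {3}, {4, 5}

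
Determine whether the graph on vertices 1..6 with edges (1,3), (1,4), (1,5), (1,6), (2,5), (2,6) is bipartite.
Yes. Partition: {1, 2}, {3, 4, 5, 6}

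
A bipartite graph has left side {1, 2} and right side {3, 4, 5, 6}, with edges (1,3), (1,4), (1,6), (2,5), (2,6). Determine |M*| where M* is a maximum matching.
2 (matching: (1,6), (2,5); upper bound min(|L|,|R|) = min(2,4) = 2)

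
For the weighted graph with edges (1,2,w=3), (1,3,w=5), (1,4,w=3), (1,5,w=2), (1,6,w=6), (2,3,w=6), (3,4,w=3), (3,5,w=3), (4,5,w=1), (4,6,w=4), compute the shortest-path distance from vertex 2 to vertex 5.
5 (path: 2 -> 1 -> 5; weights 3 + 2 = 5)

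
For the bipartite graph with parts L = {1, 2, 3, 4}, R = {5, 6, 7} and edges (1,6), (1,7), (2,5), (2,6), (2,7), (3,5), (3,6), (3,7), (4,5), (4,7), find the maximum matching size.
3 (matching: (1,7), (2,6), (3,5); upper bound min(|L|,|R|) = min(4,3) = 3)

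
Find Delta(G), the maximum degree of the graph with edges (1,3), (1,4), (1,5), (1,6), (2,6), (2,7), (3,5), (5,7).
4 (attained at vertex 1)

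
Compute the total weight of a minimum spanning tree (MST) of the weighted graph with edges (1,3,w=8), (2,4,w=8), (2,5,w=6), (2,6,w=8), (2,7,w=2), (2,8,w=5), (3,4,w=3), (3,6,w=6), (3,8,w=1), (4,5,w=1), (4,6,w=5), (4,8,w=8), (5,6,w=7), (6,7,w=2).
22 (MST edges: (1,3,w=8), (2,7,w=2), (2,8,w=5), (3,4,w=3), (3,8,w=1), (4,5,w=1), (6,7,w=2); sum of weights 8 + 2 + 5 + 3 + 1 + 1 + 2 = 22)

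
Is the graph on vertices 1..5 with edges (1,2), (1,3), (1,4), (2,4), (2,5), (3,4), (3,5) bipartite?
No (odd cycle of length 3: 2 -> 1 -> 4 -> 2)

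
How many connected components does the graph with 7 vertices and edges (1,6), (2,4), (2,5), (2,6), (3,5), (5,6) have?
2 (components: {1, 2, 3, 4, 5, 6}, {7})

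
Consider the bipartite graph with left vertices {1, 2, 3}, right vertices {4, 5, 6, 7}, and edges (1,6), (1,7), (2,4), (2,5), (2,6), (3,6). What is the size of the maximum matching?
3 (matching: (1,7), (2,5), (3,6); upper bound min(|L|,|R|) = min(3,4) = 3)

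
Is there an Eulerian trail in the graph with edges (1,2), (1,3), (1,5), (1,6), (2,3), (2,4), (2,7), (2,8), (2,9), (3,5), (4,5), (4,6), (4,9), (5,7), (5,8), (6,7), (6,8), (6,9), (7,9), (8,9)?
No (4 vertices have odd degree: {3, 5, 6, 9}; Eulerian path requires 0 or 2)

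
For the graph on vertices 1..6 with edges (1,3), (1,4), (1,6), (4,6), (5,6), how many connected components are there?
2 (components: {1, 3, 4, 5, 6}, {2})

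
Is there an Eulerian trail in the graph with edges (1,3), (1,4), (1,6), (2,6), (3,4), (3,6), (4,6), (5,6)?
No (6 vertices have odd degree: {1, 2, 3, 4, 5, 6}; Eulerian path requires 0 or 2)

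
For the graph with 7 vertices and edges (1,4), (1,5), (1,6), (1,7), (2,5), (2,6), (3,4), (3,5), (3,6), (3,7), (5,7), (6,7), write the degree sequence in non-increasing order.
[4, 4, 4, 4, 4, 2, 2] (degrees: deg(1)=4, deg(2)=2, deg(3)=4, deg(4)=2, deg(5)=4, deg(6)=4, deg(7)=4)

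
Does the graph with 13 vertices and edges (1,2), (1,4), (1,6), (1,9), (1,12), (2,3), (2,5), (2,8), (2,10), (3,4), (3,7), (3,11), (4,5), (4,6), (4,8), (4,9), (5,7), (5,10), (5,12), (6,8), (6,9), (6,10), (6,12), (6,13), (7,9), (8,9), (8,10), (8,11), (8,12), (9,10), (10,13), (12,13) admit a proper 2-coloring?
No (odd cycle of length 3: 6 -> 1 -> 4 -> 6)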